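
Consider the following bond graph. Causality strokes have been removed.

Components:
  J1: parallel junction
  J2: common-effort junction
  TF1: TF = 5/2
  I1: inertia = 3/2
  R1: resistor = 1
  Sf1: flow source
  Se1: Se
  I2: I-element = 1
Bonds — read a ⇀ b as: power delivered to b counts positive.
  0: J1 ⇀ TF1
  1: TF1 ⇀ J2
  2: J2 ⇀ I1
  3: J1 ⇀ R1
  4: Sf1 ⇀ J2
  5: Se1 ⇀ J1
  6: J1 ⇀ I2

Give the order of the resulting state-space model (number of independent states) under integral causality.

2  (I1, I2 all integral)

b4 |Sf1  (Sf1: flow source, stroke at near end)
b5 |J1  (source Se1 imposes e)
b0 |TF1  (J1 effort already set via bond 5)
b3 |R1  (J1: bond 5 brought effort, rest push out)
b6 |I2  (J1 effort already set via bond 5)
b1 |J2  (TF1: transformer flips bond 0)
b2 |I1  (0-jn J2 has e-setter on 1)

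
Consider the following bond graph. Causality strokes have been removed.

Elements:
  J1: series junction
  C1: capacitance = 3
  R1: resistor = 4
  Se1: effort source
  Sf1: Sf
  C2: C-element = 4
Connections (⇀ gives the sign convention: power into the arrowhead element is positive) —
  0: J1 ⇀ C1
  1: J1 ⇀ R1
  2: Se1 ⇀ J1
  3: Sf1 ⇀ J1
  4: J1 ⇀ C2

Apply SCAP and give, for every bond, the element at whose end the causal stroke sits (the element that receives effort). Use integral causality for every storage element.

bond 0 stroke→J1
bond 1 stroke→J1
bond 2 stroke→J1
bond 3 stroke→Sf1
bond 4 stroke→J1

bond 2 stroke at J1  (Se1 fixes effort; stroke away)
bond 3 stroke at Sf1  (Sf1: flow source, stroke at near end)
bond 0 stroke at J1  (1-jn J1 has f-setter on 3)
bond 1 stroke at J1  (common-f at J1 fixed by 3)
bond 4 stroke at J1  (common-f at J1 fixed by 3)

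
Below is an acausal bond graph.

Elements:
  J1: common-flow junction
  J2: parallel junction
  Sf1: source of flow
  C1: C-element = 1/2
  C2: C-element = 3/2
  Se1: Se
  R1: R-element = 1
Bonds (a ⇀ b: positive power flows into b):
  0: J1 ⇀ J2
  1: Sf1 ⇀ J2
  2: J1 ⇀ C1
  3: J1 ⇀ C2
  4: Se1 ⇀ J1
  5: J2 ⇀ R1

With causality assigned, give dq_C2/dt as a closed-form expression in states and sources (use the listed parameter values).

dq_C2/dt = E_Se1 - F_Sf1 - 2*q_C1 - 2*q_C2/3

#1 |Sf1  (Sf1: flow source, stroke at near end)
#4 |J1  (Se1: effort source, stroke at far end)
#2 |J1  (prefer integral on C1)
#3 |J1  (C2: C, integral causality)
#0 |J2  (closing 1-jn rule on J1)
#5 |R1  (0-jn J2 has e-setter on 0)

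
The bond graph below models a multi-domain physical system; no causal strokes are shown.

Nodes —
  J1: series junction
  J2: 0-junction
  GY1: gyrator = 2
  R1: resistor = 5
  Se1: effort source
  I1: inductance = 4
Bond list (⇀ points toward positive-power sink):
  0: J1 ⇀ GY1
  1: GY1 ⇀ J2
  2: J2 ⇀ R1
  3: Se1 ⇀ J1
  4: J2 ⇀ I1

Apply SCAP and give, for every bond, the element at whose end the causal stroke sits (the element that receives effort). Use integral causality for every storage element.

#3 stroke at J1  (Se1 (Se) sets effort on bond)
#0 stroke at GY1  (J1: last free bond brings flow in)
#1 stroke at GY1  (through GY1, causality inverts; strokes same side of GY1)
#4 stroke at I1  (I1 integral (f out))
#2 stroke at J2  (only one effort-in slot at J2)

β0 →GY1
β1 →GY1
β2 →J2
β3 →J1
β4 →I1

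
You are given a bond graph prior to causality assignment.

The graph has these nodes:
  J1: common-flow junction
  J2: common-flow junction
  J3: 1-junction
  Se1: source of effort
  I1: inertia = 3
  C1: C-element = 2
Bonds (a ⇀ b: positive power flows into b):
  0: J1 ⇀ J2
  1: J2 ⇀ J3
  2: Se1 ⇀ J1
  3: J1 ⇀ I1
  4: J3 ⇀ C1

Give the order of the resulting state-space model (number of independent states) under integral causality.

β2 stroke→J1  (Se1 fixes effort; stroke away)
β3 stroke→I1  (I1 integral (f out))
β0 stroke→J1  (common-f at J1 fixed by 3)
β1 stroke→J2  (1-jn J2 has f-setter on 0)
β4 stroke→J3  (common-f at J3 fixed by 1)

2  (C1, I1 all integral)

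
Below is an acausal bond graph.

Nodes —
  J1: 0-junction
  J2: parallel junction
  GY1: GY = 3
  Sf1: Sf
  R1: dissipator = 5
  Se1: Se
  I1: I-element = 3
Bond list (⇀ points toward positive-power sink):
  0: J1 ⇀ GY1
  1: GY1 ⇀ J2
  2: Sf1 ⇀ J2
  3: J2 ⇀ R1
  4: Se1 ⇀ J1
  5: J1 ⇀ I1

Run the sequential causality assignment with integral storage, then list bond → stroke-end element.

b2 →Sf1  (Sf1 fixes flow; stroke at Sf1)
b4 →J1  (source Se1 imposes e)
b0 →GY1  (J1 effort already set via bond 4)
b5 →I1  (J1: bond 4 brought effort, rest push out)
b1 →GY1  (GY GY1: same side as bond 0)
b3 →J2  (only one effort-in slot at J2)

β0 stroke→GY1
β1 stroke→GY1
β2 stroke→Sf1
β3 stroke→J2
β4 stroke→J1
β5 stroke→I1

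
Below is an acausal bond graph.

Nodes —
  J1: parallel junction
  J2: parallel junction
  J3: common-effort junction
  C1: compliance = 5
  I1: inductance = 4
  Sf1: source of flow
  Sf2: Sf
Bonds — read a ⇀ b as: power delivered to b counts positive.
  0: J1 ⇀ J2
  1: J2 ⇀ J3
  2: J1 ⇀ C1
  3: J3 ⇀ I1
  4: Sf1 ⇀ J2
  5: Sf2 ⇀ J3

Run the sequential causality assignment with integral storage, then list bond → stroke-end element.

b0 →J2
b1 →J3
b2 →J1
b3 →I1
b4 →Sf1
b5 →Sf2

β4 stroke at Sf1  (source Sf1 imposes f)
β5 stroke at Sf2  (Sf2 fixes flow; stroke at Sf2)
β2 stroke at J1  (C1 integral (e out))
β0 stroke at J2  (J1: bond 2 brought effort, rest push out)
β1 stroke at J3  (common-e at J2 fixed by 0)
β3 stroke at I1  (common-e at J3 fixed by 1)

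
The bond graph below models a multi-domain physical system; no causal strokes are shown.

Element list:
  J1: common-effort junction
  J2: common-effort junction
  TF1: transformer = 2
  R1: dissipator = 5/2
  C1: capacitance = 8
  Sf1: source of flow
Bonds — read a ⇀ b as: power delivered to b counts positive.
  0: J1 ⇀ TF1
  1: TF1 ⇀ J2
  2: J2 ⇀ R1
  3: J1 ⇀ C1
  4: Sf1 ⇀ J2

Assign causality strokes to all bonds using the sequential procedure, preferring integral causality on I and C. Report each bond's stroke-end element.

#4 →Sf1  (Sf1 (Sf) sets flow on bond)
#3 →J1  (C1 integral (e out))
#0 →TF1  (0-jn J1 has e-setter on 3)
#1 →J2  (through TF1, causality passes straight; one stroke at TF1)
#2 →R1  (J2 effort already set via bond 1)

β0 |TF1
β1 |J2
β2 |R1
β3 |J1
β4 |Sf1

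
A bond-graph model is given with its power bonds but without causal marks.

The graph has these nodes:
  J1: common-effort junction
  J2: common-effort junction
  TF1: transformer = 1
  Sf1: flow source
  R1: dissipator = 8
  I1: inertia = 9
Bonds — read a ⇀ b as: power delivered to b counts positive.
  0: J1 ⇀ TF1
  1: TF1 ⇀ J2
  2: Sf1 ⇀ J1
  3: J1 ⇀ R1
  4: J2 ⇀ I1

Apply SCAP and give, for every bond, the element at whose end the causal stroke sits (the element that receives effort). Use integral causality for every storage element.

#2 |Sf1  (Sf1: flow source, stroke at near end)
#4 |I1  (I1: I, integral causality)
#1 |J2  (closing 0-jn rule on J2)
#0 |TF1  (through TF1, causality passes straight; one stroke at TF1)
#3 |J1  (only one effort-in slot at J1)

β0 stroke at TF1
β1 stroke at J2
β2 stroke at Sf1
β3 stroke at J1
β4 stroke at I1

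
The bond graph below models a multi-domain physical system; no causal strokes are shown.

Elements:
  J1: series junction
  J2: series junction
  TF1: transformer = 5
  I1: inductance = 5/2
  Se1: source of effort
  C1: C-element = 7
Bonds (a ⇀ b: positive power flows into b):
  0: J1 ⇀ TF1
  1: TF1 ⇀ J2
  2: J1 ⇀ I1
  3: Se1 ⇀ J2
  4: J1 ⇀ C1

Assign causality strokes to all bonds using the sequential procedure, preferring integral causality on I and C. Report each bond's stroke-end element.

β3 |J2  (Se1 (Se) sets effort on bond)
β1 |TF1  (J2 needs exactly one f-in)
β0 |J1  (TF TF1: opposite of bond 1)
β2 |I1  (prefer integral on I1)
β4 |J1  (J1 flow already set via bond 2)

β0 →J1
β1 →TF1
β2 →I1
β3 →J2
β4 →J1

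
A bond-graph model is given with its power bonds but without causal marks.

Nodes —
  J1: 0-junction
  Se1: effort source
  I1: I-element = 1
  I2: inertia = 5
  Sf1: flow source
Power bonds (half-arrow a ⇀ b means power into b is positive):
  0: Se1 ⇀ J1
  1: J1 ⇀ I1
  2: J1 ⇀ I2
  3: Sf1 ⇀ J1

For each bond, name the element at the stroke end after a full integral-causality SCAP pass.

bond 0 |J1  (source Se1 imposes e)
bond 3 |Sf1  (Sf1 fixes flow; stroke at Sf1)
bond 1 |I1  (J1: bond 0 brought effort, rest push out)
bond 2 |I2  (common-e at J1 fixed by 0)

β0 stroke→J1
β1 stroke→I1
β2 stroke→I2
β3 stroke→Sf1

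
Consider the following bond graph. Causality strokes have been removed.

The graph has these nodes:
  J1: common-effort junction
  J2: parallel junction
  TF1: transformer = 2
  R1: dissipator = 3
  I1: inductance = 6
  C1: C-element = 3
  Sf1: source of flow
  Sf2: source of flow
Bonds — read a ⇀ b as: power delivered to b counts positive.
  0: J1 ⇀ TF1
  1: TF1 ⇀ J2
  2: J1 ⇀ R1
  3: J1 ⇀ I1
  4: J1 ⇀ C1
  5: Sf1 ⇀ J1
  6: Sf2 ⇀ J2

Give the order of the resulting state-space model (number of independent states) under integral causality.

b5 |Sf1  (Sf1: flow source, stroke at near end)
b6 |Sf2  (source Sf2 imposes f)
b1 |J2  (J2 needs exactly one e-in)
b0 |TF1  (TF TF1: opposite of bond 1)
b3 |I1  (I1: I, integral causality)
b4 |J1  (prefer integral on C1)
b2 |R1  (0-jn J1 has e-setter on 4)

2  (C1, I1 all integral)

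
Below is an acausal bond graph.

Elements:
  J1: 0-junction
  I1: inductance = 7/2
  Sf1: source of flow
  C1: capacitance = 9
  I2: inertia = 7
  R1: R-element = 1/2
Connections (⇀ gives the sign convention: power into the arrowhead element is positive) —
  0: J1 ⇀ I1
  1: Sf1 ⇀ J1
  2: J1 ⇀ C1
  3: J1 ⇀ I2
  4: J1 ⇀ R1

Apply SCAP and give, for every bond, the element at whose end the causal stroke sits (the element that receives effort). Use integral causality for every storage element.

β0 stroke at I1
β1 stroke at Sf1
β2 stroke at J1
β3 stroke at I2
β4 stroke at R1

#1 →Sf1  (Sf1 (Sf) sets flow on bond)
#0 →I1  (I1: I, integral causality)
#2 →J1  (C1: C, integral causality)
#3 →I2  (common-e at J1 fixed by 2)
#4 →R1  (common-e at J1 fixed by 2)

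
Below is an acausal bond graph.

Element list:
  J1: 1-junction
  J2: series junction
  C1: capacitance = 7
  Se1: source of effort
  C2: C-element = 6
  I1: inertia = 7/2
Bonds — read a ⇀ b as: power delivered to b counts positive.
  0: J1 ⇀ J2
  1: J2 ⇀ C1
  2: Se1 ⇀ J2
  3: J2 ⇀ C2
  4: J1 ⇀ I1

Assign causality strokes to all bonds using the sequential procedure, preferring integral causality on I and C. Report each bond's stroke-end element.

bond 2 stroke at J2  (source Se1 imposes e)
bond 1 stroke at J2  (C1 integral (e out))
bond 3 stroke at J2  (C2 outputs effort q/C2)
bond 0 stroke at J1  (J2: last free bond brings flow in)
bond 4 stroke at I1  (only one flow-in slot at J1)

bond 0 |J1
bond 1 |J2
bond 2 |J2
bond 3 |J2
bond 4 |I1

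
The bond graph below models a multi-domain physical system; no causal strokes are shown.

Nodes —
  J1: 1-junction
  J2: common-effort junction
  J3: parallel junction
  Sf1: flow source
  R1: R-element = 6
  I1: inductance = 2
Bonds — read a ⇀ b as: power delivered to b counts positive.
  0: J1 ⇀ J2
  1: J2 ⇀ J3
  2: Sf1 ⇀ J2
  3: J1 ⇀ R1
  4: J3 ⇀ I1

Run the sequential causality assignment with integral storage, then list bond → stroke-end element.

bond 0 stroke→J2
bond 1 stroke→J3
bond 2 stroke→Sf1
bond 3 stroke→J1
bond 4 stroke→I1

#2 |Sf1  (Sf1 fixes flow; stroke at Sf1)
#4 |I1  (I1: I, integral causality)
#1 |J3  (only one effort-in slot at J3)
#0 |J2  (only one effort-in slot at J2)
#3 |J1  (J1 flow already set via bond 0)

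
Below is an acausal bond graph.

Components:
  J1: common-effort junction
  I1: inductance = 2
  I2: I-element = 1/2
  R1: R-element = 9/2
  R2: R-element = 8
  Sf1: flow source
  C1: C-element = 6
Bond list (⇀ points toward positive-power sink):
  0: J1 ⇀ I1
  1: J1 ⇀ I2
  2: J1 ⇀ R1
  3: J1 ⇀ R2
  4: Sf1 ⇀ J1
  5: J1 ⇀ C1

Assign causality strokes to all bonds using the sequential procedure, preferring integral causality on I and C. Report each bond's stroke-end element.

bond 4 stroke at Sf1  (Sf1 (Sf) sets flow on bond)
bond 0 stroke at I1  (I1 integral (f out))
bond 1 stroke at I2  (prefer integral on I2)
bond 5 stroke at J1  (C1 integral (e out))
bond 2 stroke at R1  (J1 effort already set via bond 5)
bond 3 stroke at R2  (0-jn J1 has e-setter on 5)

#0 →I1
#1 →I2
#2 →R1
#3 →R2
#4 →Sf1
#5 →J1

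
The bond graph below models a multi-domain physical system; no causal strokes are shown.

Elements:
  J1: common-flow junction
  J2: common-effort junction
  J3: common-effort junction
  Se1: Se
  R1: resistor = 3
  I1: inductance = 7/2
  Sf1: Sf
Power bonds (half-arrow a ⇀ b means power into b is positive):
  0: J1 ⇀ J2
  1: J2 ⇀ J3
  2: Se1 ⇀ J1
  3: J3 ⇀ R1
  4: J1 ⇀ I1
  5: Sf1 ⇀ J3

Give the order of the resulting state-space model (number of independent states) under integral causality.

1  (I1 all integral)

#2 →J1  (Se1 (Se) sets effort on bond)
#5 →Sf1  (Sf1: flow source, stroke at near end)
#4 →I1  (I1 integral (f out))
#0 →J1  (J1 flow already set via bond 4)
#1 →J2  (J2: last free bond brings effort in)
#3 →J3  (only one effort-in slot at J3)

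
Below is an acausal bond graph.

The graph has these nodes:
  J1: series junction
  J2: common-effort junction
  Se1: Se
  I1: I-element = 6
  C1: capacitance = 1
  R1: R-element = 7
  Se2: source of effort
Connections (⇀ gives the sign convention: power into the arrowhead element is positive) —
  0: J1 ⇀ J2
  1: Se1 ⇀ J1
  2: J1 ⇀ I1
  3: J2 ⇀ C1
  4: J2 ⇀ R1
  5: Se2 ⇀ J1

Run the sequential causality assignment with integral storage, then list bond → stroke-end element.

β0 |J1
β1 |J1
β2 |I1
β3 |J2
β4 |R1
β5 |J1

β1 →J1  (source Se1 imposes e)
β5 →J1  (Se2: effort source, stroke at far end)
β2 →I1  (I1 integral (f out))
β0 →J1  (common-f at J1 fixed by 2)
β3 →J2  (C1: C, integral causality)
β4 →R1  (J2 effort already set via bond 3)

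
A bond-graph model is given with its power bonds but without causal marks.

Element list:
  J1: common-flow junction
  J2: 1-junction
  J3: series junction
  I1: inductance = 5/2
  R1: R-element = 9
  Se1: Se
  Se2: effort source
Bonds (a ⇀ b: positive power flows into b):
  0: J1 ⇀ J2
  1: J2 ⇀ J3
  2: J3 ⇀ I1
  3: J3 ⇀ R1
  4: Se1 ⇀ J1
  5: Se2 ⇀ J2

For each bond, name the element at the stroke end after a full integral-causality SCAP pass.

#4 stroke→J1  (source Se1 imposes e)
#5 stroke→J2  (Se2 (Se) sets effort on bond)
#0 stroke→J2  (J1 needs exactly one f-in)
#1 stroke→J3  (J2 needs exactly one f-in)
#2 stroke→I1  (prefer integral on I1)
#3 stroke→J3  (1-jn J3 has f-setter on 2)

#0 stroke→J2
#1 stroke→J3
#2 stroke→I1
#3 stroke→J3
#4 stroke→J1
#5 stroke→J2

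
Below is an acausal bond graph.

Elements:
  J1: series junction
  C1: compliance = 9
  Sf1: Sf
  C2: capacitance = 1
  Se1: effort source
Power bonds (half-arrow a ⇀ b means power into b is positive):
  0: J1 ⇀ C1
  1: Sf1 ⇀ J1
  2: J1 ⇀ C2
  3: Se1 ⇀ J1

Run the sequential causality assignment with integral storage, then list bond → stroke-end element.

β1 →Sf1  (Sf1 fixes flow; stroke at Sf1)
β3 →J1  (Se1 (Se) sets effort on bond)
β0 →J1  (1-jn J1 has f-setter on 1)
β2 →J1  (J1 flow already set via bond 1)

b0 stroke at J1
b1 stroke at Sf1
b2 stroke at J1
b3 stroke at J1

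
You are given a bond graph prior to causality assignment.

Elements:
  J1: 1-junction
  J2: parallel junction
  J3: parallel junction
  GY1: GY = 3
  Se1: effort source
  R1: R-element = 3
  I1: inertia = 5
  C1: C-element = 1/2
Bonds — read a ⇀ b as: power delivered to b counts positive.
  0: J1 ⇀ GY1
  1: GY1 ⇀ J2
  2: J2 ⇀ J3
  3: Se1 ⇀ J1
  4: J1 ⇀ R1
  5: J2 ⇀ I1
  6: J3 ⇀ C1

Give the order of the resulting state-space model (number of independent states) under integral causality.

β3 stroke→J1  (Se1 (Se) sets effort on bond)
β5 stroke→I1  (I1: I, integral causality)
β6 stroke→J3  (C1 outputs effort q/C1)
β2 stroke→J2  (J3 effort already set via bond 6)
β1 stroke→GY1  (J2 effort already set via bond 2)
β0 stroke→GY1  (GY GY1: same side as bond 1)
β4 stroke→J1  (J1: bond 0 brought flow, rest push out)

2  (C1, I1 all integral)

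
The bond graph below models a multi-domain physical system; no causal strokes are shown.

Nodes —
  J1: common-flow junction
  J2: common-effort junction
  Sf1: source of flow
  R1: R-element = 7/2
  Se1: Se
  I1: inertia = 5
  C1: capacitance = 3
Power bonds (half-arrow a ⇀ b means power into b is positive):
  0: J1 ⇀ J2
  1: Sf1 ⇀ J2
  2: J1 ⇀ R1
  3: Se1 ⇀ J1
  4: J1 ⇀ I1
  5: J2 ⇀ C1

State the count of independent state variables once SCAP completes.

2  (C1, I1 all integral)

#1 →Sf1  (source Sf1 imposes f)
#3 →J1  (source Se1 imposes e)
#4 →I1  (I1 integral (f out))
#0 →J1  (J1: bond 4 brought flow, rest push out)
#2 →J1  (common-f at J1 fixed by 4)
#5 →J2  (J2: last free bond brings effort in)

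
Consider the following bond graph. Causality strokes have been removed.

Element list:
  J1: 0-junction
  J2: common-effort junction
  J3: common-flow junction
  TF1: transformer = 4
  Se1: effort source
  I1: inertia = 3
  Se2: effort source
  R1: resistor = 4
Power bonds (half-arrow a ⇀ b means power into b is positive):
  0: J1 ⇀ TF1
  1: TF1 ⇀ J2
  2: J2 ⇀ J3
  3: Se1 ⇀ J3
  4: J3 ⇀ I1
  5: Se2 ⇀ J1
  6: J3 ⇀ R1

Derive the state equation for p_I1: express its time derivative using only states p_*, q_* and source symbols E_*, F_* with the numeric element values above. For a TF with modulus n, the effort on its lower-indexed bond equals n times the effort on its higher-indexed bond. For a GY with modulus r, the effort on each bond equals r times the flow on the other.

bond 3 →J3  (Se1: effort source, stroke at far end)
bond 5 →J1  (source Se2 imposes e)
bond 0 →TF1  (0-jn J1 has e-setter on 5)
bond 1 →J2  (through TF1, causality passes straight; one stroke at TF1)
bond 2 →J3  (0-jn J2 has e-setter on 1)
bond 4 →I1  (prefer integral on I1)
bond 6 →J3  (J3: bond 4 brought flow, rest push out)

dp_I1/dt = E_Se1 + E_Se2/4 - 4*p_I1/3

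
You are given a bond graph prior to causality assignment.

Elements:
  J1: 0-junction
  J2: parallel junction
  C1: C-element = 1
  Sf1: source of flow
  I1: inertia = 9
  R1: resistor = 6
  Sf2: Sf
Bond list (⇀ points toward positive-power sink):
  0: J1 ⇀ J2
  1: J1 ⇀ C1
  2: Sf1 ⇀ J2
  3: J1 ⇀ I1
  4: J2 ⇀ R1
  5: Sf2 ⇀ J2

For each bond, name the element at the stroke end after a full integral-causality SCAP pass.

β0 →J2
β1 →J1
β2 →Sf1
β3 →I1
β4 →R1
β5 →Sf2

β2 stroke→Sf1  (Sf1: flow source, stroke at near end)
β5 stroke→Sf2  (Sf2: flow source, stroke at near end)
β1 stroke→J1  (C1 integral (e out))
β0 stroke→J2  (common-e at J1 fixed by 1)
β3 stroke→I1  (common-e at J1 fixed by 1)
β4 stroke→R1  (0-jn J2 has e-setter on 0)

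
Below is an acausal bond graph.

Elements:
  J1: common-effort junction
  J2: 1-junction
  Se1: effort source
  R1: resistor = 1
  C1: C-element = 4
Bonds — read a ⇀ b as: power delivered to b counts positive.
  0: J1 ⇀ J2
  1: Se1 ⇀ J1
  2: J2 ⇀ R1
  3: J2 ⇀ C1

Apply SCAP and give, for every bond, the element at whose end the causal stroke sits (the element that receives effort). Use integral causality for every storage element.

b1 →J1  (source Se1 imposes e)
b0 →J2  (0-jn J1 has e-setter on 1)
b3 →J2  (C1: C, integral causality)
b2 →R1  (J2 needs exactly one f-in)

β0 |J2
β1 |J1
β2 |R1
β3 |J2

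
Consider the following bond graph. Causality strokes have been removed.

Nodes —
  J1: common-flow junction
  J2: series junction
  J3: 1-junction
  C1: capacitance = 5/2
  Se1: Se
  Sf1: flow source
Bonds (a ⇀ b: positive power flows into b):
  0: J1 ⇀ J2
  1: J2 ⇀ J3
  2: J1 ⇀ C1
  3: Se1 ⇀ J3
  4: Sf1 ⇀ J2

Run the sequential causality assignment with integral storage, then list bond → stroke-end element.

b0 stroke at J2
b1 stroke at J2
b2 stroke at J1
b3 stroke at J3
b4 stroke at Sf1

b3 stroke at J3  (Se1 fixes effort; stroke away)
b4 stroke at Sf1  (source Sf1 imposes f)
b0 stroke at J2  (J2: bond 4 brought flow, rest push out)
b1 stroke at J2  (common-f at J2 fixed by 4)
b2 stroke at J1  (common-f at J1 fixed by 0)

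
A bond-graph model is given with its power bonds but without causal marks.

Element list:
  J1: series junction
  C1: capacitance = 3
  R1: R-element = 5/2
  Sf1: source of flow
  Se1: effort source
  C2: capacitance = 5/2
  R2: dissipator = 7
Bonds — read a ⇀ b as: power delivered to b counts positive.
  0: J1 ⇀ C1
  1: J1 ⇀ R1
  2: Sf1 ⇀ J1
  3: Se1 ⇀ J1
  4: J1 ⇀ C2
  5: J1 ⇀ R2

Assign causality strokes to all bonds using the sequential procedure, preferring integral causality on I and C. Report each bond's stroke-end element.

#0 stroke at J1
#1 stroke at J1
#2 stroke at Sf1
#3 stroke at J1
#4 stroke at J1
#5 stroke at J1

β2 stroke at Sf1  (Sf1 fixes flow; stroke at Sf1)
β3 stroke at J1  (Se1: effort source, stroke at far end)
β0 stroke at J1  (1-jn J1 has f-setter on 2)
β1 stroke at J1  (J1 flow already set via bond 2)
β4 stroke at J1  (common-f at J1 fixed by 2)
β5 stroke at J1  (J1 flow already set via bond 2)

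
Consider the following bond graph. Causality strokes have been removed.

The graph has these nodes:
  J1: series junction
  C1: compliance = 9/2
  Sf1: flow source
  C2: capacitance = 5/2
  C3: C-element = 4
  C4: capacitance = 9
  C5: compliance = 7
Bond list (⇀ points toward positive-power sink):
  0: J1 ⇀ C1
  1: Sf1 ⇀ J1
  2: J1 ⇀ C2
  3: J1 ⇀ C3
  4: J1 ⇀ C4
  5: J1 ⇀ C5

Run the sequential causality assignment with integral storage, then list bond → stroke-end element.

bond 0 |J1
bond 1 |Sf1
bond 2 |J1
bond 3 |J1
bond 4 |J1
bond 5 |J1

β1 |Sf1  (Sf1 fixes flow; stroke at Sf1)
β0 |J1  (1-jn J1 has f-setter on 1)
β2 |J1  (common-f at J1 fixed by 1)
β3 |J1  (J1 flow already set via bond 1)
β4 |J1  (common-f at J1 fixed by 1)
β5 |J1  (1-jn J1 has f-setter on 1)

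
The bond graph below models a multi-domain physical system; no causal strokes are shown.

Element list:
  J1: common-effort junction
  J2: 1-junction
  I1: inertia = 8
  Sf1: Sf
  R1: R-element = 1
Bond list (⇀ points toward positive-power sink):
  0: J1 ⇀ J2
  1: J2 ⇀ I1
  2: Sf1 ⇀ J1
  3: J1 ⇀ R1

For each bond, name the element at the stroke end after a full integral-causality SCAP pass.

β2 stroke at Sf1  (Sf1 (Sf) sets flow on bond)
β1 stroke at I1  (I1 outputs flow p/I1)
β0 stroke at J2  (J2: bond 1 brought flow, rest push out)
β3 stroke at J1  (J1: last free bond brings effort in)

β0 →J2
β1 →I1
β2 →Sf1
β3 →J1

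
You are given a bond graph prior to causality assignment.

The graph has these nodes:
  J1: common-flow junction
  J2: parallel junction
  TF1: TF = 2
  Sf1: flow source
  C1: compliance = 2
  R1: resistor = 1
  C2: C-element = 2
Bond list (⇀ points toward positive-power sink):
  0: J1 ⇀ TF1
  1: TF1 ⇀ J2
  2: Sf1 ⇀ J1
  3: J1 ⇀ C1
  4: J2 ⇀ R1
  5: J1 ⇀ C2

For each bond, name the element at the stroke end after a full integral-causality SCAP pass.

#2 stroke at Sf1  (source Sf1 imposes f)
#0 stroke at J1  (1-jn J1 has f-setter on 2)
#3 stroke at J1  (1-jn J1 has f-setter on 2)
#5 stroke at J1  (J1 flow already set via bond 2)
#1 stroke at TF1  (through TF1, causality passes straight; one stroke at TF1)
#4 stroke at J2  (only one effort-in slot at J2)

β0 |J1
β1 |TF1
β2 |Sf1
β3 |J1
β4 |J2
β5 |J1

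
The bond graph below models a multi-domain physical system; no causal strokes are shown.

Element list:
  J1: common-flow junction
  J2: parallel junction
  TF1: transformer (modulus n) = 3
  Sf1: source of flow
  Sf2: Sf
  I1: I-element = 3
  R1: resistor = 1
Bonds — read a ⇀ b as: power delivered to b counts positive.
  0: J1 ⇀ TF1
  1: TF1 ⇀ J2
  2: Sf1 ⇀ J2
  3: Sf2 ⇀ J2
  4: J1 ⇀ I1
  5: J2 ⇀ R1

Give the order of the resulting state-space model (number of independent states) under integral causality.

b2 →Sf1  (Sf1: flow source, stroke at near end)
b3 →Sf2  (Sf2: flow source, stroke at near end)
b4 →I1  (I1 outputs flow p/I1)
b0 →J1  (J1 flow already set via bond 4)
b1 →TF1  (TF TF1: opposite of bond 0)
b5 →J2  (J2 needs exactly one e-in)

1  (I1 all integral)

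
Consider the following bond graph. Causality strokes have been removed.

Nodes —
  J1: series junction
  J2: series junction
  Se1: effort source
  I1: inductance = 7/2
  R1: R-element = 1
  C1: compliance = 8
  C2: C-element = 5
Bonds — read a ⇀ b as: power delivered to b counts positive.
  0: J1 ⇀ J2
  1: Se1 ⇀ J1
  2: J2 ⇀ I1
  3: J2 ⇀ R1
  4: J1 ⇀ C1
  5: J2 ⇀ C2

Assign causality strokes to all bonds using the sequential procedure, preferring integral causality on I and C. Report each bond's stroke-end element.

β0 →J2
β1 →J1
β2 →I1
β3 →J2
β4 →J1
β5 →J2

#1 →J1  (Se1: effort source, stroke at far end)
#2 →I1  (I1 outputs flow p/I1)
#0 →J2  (common-f at J2 fixed by 2)
#3 →J2  (J2 flow already set via bond 2)
#5 →J2  (J2: bond 2 brought flow, rest push out)
#4 →J1  (J1 flow already set via bond 0)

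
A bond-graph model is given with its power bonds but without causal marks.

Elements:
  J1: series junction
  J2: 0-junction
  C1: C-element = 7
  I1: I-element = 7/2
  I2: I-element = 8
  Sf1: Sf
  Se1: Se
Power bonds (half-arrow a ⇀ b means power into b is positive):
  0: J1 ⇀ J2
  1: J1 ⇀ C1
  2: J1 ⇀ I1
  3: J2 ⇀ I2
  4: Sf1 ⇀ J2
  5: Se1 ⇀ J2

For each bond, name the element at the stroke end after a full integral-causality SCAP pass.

#4 stroke→Sf1  (Sf1 (Sf) sets flow on bond)
#5 stroke→J2  (Se1 (Se) sets effort on bond)
#0 stroke→J1  (common-e at J2 fixed by 5)
#3 stroke→I2  (J2 effort already set via bond 5)
#1 stroke→J1  (C1 integral (e out))
#2 stroke→I1  (only one flow-in slot at J1)

#0 stroke→J1
#1 stroke→J1
#2 stroke→I1
#3 stroke→I2
#4 stroke→Sf1
#5 stroke→J2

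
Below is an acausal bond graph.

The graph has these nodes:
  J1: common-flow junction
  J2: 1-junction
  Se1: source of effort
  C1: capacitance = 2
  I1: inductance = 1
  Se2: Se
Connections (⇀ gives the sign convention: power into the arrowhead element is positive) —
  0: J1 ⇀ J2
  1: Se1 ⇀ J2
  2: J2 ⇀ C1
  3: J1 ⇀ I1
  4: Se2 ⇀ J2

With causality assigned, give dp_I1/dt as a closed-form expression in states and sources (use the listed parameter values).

dp_I1/dt = E_Se1 + E_Se2 - q_C1/2

β1 |J2  (Se1: effort source, stroke at far end)
β4 |J2  (source Se2 imposes e)
β2 |J2  (C1: C, integral causality)
β0 |J1  (J2 needs exactly one f-in)
β3 |I1  (J1: last free bond brings flow in)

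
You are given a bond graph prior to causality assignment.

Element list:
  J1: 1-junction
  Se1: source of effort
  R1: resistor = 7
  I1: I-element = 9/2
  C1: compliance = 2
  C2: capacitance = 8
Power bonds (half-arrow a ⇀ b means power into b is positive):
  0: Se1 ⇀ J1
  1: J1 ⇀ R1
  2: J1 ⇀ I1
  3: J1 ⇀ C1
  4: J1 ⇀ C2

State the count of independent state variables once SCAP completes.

3  (C1, C2, I1 all integral)

β0 →J1  (Se1 (Se) sets effort on bond)
β2 →I1  (prefer integral on I1)
β1 →J1  (J1: bond 2 brought flow, rest push out)
β3 →J1  (common-f at J1 fixed by 2)
β4 →J1  (common-f at J1 fixed by 2)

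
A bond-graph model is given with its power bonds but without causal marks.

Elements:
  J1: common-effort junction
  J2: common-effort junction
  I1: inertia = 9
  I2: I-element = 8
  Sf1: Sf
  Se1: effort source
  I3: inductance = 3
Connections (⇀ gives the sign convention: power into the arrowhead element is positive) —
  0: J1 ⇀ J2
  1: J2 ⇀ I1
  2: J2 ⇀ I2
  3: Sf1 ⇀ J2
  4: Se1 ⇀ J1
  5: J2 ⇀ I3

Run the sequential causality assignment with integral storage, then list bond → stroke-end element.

β3 →Sf1  (Sf1: flow source, stroke at near end)
β4 →J1  (Se1: effort source, stroke at far end)
β0 →J2  (common-e at J1 fixed by 4)
β1 →I1  (J2 effort already set via bond 0)
β2 →I2  (J2: bond 0 brought effort, rest push out)
β5 →I3  (J2: bond 0 brought effort, rest push out)

bond 0 →J2
bond 1 →I1
bond 2 →I2
bond 3 →Sf1
bond 4 →J1
bond 5 →I3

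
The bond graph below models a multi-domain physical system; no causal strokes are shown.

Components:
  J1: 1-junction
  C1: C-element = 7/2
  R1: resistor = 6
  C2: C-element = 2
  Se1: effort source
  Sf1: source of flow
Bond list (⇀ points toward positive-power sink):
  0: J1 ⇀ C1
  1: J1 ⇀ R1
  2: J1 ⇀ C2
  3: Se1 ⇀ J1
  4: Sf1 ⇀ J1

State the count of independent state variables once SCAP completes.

2  (C1, C2 all integral)

#3 stroke at J1  (Se1 fixes effort; stroke away)
#4 stroke at Sf1  (source Sf1 imposes f)
#0 stroke at J1  (common-f at J1 fixed by 4)
#1 stroke at J1  (1-jn J1 has f-setter on 4)
#2 stroke at J1  (1-jn J1 has f-setter on 4)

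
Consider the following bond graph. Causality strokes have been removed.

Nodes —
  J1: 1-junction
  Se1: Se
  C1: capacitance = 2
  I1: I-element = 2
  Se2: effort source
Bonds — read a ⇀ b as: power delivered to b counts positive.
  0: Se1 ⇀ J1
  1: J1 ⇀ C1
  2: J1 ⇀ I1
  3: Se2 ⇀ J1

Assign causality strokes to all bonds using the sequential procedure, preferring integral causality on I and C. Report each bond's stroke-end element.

b0 stroke→J1
b1 stroke→J1
b2 stroke→I1
b3 stroke→J1

bond 0 stroke→J1  (source Se1 imposes e)
bond 3 stroke→J1  (Se2: effort source, stroke at far end)
bond 1 stroke→J1  (C1 integral (e out))
bond 2 stroke→I1  (closing 1-jn rule on J1)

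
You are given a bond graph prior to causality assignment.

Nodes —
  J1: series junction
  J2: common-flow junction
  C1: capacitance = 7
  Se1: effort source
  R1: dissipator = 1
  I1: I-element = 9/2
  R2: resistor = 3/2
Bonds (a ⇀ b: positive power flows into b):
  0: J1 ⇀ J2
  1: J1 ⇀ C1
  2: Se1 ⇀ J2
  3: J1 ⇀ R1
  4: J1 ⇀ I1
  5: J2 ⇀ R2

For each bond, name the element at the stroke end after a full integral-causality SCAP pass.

b0 stroke→J1
b1 stroke→J1
b2 stroke→J2
b3 stroke→J1
b4 stroke→I1
b5 stroke→J2

bond 2 stroke→J2  (Se1 fixes effort; stroke away)
bond 1 stroke→J1  (C1 outputs effort q/C1)
bond 4 stroke→I1  (I1 integral (f out))
bond 0 stroke→J1  (common-f at J1 fixed by 4)
bond 3 stroke→J1  (1-jn J1 has f-setter on 4)
bond 5 stroke→J2  (1-jn J2 has f-setter on 0)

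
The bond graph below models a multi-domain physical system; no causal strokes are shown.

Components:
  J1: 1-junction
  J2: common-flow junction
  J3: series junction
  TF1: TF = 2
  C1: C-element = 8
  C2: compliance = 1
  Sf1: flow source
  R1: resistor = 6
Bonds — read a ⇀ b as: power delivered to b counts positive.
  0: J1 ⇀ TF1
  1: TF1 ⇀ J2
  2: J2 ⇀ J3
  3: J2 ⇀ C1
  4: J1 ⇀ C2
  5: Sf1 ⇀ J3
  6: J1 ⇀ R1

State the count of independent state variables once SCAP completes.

bond 5 stroke→Sf1  (source Sf1 imposes f)
bond 2 stroke→J3  (J3 flow already set via bond 5)
bond 1 stroke→J2  (J2: bond 2 brought flow, rest push out)
bond 3 stroke→J2  (J2 flow already set via bond 2)
bond 0 stroke→TF1  (TF TF1: opposite of bond 1)
bond 4 stroke→J1  (J1: bond 0 brought flow, rest push out)
bond 6 stroke→J1  (J1 flow already set via bond 0)

2  (C1, C2 all integral)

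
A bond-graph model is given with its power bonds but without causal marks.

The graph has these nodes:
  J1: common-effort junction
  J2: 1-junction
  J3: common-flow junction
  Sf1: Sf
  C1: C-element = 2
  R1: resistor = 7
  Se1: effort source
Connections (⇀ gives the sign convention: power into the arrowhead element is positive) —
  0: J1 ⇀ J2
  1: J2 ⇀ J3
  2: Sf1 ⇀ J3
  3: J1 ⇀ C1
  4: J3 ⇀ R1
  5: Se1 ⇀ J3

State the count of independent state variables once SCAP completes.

#2 stroke at Sf1  (Sf1 fixes flow; stroke at Sf1)
#5 stroke at J3  (Se1 (Se) sets effort on bond)
#1 stroke at J3  (1-jn J3 has f-setter on 2)
#4 stroke at J3  (J3 flow already set via bond 2)
#0 stroke at J2  (1-jn J2 has f-setter on 1)
#3 stroke at J1  (J1 needs exactly one e-in)

1  (C1 all integral)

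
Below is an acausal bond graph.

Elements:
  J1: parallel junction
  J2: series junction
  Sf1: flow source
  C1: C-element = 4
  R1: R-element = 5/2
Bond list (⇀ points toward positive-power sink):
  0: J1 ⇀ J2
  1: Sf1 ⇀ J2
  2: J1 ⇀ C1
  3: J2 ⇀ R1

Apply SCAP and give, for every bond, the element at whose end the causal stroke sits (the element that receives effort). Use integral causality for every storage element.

bond 0 →J2
bond 1 →Sf1
bond 2 →J1
bond 3 →J2

#1 stroke→Sf1  (Sf1 (Sf) sets flow on bond)
#0 stroke→J2  (1-jn J2 has f-setter on 1)
#3 stroke→J2  (J2: bond 1 brought flow, rest push out)
#2 stroke→J1  (closing 0-jn rule on J1)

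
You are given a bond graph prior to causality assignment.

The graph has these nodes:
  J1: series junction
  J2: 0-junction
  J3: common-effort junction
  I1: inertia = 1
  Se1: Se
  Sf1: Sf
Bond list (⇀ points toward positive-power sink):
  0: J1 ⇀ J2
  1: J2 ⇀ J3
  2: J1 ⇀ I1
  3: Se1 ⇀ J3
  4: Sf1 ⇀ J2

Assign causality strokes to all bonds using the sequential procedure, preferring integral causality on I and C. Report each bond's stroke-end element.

#3 |J3  (source Se1 imposes e)
#4 |Sf1  (Sf1 (Sf) sets flow on bond)
#1 |J2  (0-jn J3 has e-setter on 3)
#0 |J1  (J2 effort already set via bond 1)
#2 |I1  (J1: last free bond brings flow in)

β0 →J1
β1 →J2
β2 →I1
β3 →J3
β4 →Sf1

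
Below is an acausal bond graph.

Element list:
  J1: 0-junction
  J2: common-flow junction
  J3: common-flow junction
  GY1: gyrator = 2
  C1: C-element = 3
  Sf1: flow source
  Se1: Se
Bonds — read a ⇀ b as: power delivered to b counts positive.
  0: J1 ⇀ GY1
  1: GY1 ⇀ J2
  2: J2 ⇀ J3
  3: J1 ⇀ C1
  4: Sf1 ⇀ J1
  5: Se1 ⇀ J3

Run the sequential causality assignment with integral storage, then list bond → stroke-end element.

b0 stroke→GY1
b1 stroke→GY1
b2 stroke→J2
b3 stroke→J1
b4 stroke→Sf1
b5 stroke→J3

#4 |Sf1  (Sf1 (Sf) sets flow on bond)
#5 |J3  (Se1 (Se) sets effort on bond)
#2 |J2  (closing 1-jn rule on J3)
#1 |GY1  (J2: last free bond brings flow in)
#0 |GY1  (GY1: gyrator matches bond 1)
#3 |J1  (J1 needs exactly one e-in)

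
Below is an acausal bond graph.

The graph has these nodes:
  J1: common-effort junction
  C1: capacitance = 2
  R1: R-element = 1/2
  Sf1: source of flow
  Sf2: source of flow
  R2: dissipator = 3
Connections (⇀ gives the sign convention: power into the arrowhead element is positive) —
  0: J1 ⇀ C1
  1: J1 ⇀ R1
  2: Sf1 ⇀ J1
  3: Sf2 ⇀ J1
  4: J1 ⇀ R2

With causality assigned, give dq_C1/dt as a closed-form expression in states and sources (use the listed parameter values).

dq_C1/dt = F_Sf1 + F_Sf2 - 7*q_C1/6

bond 2 stroke at Sf1  (Sf1 fixes flow; stroke at Sf1)
bond 3 stroke at Sf2  (Sf2 fixes flow; stroke at Sf2)
bond 0 stroke at J1  (C1 integral (e out))
bond 1 stroke at R1  (common-e at J1 fixed by 0)
bond 4 stroke at R2  (J1: bond 0 brought effort, rest push out)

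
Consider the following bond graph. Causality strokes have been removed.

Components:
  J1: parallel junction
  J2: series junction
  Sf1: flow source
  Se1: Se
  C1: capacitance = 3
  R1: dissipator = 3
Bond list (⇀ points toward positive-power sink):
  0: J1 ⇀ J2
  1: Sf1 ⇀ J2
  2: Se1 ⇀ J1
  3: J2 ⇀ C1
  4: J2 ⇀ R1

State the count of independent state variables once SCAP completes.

#1 stroke→Sf1  (Sf1 (Sf) sets flow on bond)
#2 stroke→J1  (Se1 (Se) sets effort on bond)
#0 stroke→J2  (0-jn J1 has e-setter on 2)
#3 stroke→J2  (J2 flow already set via bond 1)
#4 stroke→J2  (J2 flow already set via bond 1)

1  (C1 all integral)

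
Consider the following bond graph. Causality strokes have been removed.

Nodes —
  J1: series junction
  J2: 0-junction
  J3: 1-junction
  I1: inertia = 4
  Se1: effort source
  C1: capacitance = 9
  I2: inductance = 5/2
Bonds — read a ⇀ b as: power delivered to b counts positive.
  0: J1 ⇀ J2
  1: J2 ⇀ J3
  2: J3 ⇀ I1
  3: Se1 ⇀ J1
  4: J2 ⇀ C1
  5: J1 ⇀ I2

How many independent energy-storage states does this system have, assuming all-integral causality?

3  (C1, I1, I2 all integral)

β3 stroke→J1  (Se1 fixes effort; stroke away)
β2 stroke→I1  (I1 integral (f out))
β1 stroke→J3  (J3: bond 2 brought flow, rest push out)
β4 stroke→J2  (prefer integral on C1)
β0 stroke→J1  (common-e at J2 fixed by 4)
β5 stroke→I2  (closing 1-jn rule on J1)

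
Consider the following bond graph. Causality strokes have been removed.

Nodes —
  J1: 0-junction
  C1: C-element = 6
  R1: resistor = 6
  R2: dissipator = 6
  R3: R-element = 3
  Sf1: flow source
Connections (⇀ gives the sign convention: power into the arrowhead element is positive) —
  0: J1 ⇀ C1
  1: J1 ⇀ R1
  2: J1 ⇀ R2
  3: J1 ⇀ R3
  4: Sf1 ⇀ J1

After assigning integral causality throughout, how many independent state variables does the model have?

1  (C1 all integral)

bond 4 →Sf1  (source Sf1 imposes f)
bond 0 →J1  (C1 outputs effort q/C1)
bond 1 →R1  (J1: bond 0 brought effort, rest push out)
bond 2 →R2  (common-e at J1 fixed by 0)
bond 3 →R3  (0-jn J1 has e-setter on 0)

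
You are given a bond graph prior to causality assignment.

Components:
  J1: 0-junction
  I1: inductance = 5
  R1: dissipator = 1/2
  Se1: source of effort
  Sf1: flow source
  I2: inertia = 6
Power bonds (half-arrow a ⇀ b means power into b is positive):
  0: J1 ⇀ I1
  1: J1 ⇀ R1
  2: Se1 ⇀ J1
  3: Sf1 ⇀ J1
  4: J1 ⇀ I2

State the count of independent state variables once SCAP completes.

#2 →J1  (Se1 (Se) sets effort on bond)
#3 →Sf1  (Sf1: flow source, stroke at near end)
#0 →I1  (0-jn J1 has e-setter on 2)
#1 →R1  (common-e at J1 fixed by 2)
#4 →I2  (common-e at J1 fixed by 2)

2  (I1, I2 all integral)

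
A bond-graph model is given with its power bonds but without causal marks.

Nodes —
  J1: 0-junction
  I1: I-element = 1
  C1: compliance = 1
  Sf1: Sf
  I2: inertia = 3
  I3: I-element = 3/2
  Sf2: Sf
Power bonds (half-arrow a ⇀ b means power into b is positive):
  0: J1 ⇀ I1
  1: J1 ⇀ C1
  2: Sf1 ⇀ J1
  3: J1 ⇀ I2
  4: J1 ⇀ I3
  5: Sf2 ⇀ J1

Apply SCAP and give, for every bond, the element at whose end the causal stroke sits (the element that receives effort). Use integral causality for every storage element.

β0 →I1
β1 →J1
β2 →Sf1
β3 →I2
β4 →I3
β5 →Sf2

β2 stroke at Sf1  (source Sf1 imposes f)
β5 stroke at Sf2  (Sf2 (Sf) sets flow on bond)
β0 stroke at I1  (prefer integral on I1)
β1 stroke at J1  (prefer integral on C1)
β3 stroke at I2  (common-e at J1 fixed by 1)
β4 stroke at I3  (J1: bond 1 brought effort, rest push out)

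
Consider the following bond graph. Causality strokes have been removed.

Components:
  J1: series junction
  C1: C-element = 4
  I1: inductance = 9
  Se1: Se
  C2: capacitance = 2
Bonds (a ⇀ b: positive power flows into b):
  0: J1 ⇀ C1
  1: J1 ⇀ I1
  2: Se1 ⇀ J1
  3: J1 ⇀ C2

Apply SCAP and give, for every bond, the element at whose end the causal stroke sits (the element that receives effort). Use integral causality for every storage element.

#2 |J1  (source Se1 imposes e)
#0 |J1  (C1 integral (e out))
#1 |I1  (I1 integral (f out))
#3 |J1  (1-jn J1 has f-setter on 1)

β0 stroke→J1
β1 stroke→I1
β2 stroke→J1
β3 stroke→J1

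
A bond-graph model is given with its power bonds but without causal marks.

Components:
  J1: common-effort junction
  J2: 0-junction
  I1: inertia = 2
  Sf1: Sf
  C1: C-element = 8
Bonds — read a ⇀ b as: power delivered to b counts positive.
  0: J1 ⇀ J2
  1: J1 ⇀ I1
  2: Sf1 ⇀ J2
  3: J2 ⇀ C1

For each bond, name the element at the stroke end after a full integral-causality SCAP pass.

b0 →J1
b1 →I1
b2 →Sf1
b3 →J2

#2 stroke at Sf1  (source Sf1 imposes f)
#1 stroke at I1  (prefer integral on I1)
#0 stroke at J1  (closing 0-jn rule on J1)
#3 stroke at J2  (only one effort-in slot at J2)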